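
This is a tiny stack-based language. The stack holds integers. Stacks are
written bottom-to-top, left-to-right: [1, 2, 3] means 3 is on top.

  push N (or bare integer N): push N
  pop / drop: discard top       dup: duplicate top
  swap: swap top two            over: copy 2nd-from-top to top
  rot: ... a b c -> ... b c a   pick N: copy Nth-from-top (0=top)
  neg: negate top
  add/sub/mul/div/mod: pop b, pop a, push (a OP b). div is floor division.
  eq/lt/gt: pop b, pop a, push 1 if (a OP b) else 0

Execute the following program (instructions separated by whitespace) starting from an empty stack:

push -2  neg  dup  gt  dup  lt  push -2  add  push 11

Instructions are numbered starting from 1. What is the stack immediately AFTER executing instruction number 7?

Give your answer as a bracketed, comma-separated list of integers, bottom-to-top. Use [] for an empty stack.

Answer: [0, -2]

Derivation:
Step 1 ('push -2'): [-2]
Step 2 ('neg'): [2]
Step 3 ('dup'): [2, 2]
Step 4 ('gt'): [0]
Step 5 ('dup'): [0, 0]
Step 6 ('lt'): [0]
Step 7 ('push -2'): [0, -2]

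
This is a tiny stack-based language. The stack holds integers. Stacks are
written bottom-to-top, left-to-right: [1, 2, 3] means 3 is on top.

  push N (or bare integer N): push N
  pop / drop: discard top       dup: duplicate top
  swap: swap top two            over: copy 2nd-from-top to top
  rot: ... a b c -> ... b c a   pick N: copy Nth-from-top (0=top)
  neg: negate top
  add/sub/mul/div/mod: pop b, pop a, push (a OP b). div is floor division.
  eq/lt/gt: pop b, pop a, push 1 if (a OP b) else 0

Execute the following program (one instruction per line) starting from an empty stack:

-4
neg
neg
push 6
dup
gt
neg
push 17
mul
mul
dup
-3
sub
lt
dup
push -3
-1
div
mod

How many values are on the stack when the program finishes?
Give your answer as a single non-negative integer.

Answer: 2

Derivation:
After 'push -4': stack = [-4] (depth 1)
After 'neg': stack = [4] (depth 1)
After 'neg': stack = [-4] (depth 1)
After 'push 6': stack = [-4, 6] (depth 2)
After 'dup': stack = [-4, 6, 6] (depth 3)
After 'gt': stack = [-4, 0] (depth 2)
After 'neg': stack = [-4, 0] (depth 2)
After 'push 17': stack = [-4, 0, 17] (depth 3)
After 'mul': stack = [-4, 0] (depth 2)
After 'mul': stack = [0] (depth 1)
After 'dup': stack = [0, 0] (depth 2)
After 'push -3': stack = [0, 0, -3] (depth 3)
After 'sub': stack = [0, 3] (depth 2)
After 'lt': stack = [1] (depth 1)
After 'dup': stack = [1, 1] (depth 2)
After 'push -3': stack = [1, 1, -3] (depth 3)
After 'push -1': stack = [1, 1, -3, -1] (depth 4)
After 'div': stack = [1, 1, 3] (depth 3)
After 'mod': stack = [1, 1] (depth 2)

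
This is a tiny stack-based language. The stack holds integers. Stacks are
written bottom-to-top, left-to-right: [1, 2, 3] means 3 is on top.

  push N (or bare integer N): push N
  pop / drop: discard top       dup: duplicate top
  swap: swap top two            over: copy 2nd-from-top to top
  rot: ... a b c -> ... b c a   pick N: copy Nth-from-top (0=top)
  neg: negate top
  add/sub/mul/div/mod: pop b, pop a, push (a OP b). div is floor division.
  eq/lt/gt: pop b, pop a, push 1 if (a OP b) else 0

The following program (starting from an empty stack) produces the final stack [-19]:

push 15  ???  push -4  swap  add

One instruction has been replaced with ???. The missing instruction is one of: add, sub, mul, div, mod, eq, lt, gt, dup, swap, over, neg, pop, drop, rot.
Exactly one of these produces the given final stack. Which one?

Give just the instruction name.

Stack before ???: [15]
Stack after ???:  [-15]
The instruction that transforms [15] -> [-15] is: neg

Answer: neg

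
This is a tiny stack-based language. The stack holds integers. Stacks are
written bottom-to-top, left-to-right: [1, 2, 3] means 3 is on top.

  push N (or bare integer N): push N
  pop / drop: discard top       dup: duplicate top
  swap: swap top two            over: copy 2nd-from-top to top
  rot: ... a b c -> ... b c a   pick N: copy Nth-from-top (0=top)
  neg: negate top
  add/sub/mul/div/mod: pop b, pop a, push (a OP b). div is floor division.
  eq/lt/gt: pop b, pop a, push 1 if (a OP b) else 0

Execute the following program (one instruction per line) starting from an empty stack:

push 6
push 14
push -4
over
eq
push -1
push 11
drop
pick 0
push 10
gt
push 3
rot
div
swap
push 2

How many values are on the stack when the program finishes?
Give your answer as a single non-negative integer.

Answer: 6

Derivation:
After 'push 6': stack = [6] (depth 1)
After 'push 14': stack = [6, 14] (depth 2)
After 'push -4': stack = [6, 14, -4] (depth 3)
After 'over': stack = [6, 14, -4, 14] (depth 4)
After 'eq': stack = [6, 14, 0] (depth 3)
After 'push -1': stack = [6, 14, 0, -1] (depth 4)
After 'push 11': stack = [6, 14, 0, -1, 11] (depth 5)
After 'drop': stack = [6, 14, 0, -1] (depth 4)
After 'pick 0': stack = [6, 14, 0, -1, -1] (depth 5)
After 'push 10': stack = [6, 14, 0, -1, -1, 10] (depth 6)
After 'gt': stack = [6, 14, 0, -1, 0] (depth 5)
After 'push 3': stack = [6, 14, 0, -1, 0, 3] (depth 6)
After 'rot': stack = [6, 14, 0, 0, 3, -1] (depth 6)
After 'div': stack = [6, 14, 0, 0, -3] (depth 5)
After 'swap': stack = [6, 14, 0, -3, 0] (depth 5)
After 'push 2': stack = [6, 14, 0, -3, 0, 2] (depth 6)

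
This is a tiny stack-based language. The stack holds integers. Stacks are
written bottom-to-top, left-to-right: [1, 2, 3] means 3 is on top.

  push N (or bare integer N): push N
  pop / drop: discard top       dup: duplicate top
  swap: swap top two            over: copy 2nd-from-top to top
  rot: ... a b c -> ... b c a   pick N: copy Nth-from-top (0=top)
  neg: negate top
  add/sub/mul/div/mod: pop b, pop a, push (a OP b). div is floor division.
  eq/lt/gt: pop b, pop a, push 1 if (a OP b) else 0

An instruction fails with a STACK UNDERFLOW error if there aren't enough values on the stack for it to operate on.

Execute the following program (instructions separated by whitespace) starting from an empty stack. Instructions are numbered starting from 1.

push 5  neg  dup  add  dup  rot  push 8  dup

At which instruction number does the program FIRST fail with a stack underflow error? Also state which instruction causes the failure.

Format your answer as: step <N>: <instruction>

Answer: step 6: rot

Derivation:
Step 1 ('push 5'): stack = [5], depth = 1
Step 2 ('neg'): stack = [-5], depth = 1
Step 3 ('dup'): stack = [-5, -5], depth = 2
Step 4 ('add'): stack = [-10], depth = 1
Step 5 ('dup'): stack = [-10, -10], depth = 2
Step 6 ('rot'): needs 3 value(s) but depth is 2 — STACK UNDERFLOW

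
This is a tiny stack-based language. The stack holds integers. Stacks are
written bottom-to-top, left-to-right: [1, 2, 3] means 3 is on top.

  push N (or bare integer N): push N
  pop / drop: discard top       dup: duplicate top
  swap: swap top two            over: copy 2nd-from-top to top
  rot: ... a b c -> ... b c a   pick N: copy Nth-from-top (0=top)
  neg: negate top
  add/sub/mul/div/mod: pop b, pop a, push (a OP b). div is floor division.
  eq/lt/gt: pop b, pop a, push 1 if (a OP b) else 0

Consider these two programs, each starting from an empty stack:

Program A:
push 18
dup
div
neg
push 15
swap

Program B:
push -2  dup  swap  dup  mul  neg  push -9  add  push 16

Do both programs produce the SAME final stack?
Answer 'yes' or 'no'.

Program A trace:
  After 'push 18': [18]
  After 'dup': [18, 18]
  After 'div': [1]
  After 'neg': [-1]
  After 'push 15': [-1, 15]
  After 'swap': [15, -1]
Program A final stack: [15, -1]

Program B trace:
  After 'push -2': [-2]
  After 'dup': [-2, -2]
  After 'swap': [-2, -2]
  After 'dup': [-2, -2, -2]
  After 'mul': [-2, 4]
  After 'neg': [-2, -4]
  After 'push -9': [-2, -4, -9]
  After 'add': [-2, -13]
  After 'push 16': [-2, -13, 16]
Program B final stack: [-2, -13, 16]
Same: no

Answer: no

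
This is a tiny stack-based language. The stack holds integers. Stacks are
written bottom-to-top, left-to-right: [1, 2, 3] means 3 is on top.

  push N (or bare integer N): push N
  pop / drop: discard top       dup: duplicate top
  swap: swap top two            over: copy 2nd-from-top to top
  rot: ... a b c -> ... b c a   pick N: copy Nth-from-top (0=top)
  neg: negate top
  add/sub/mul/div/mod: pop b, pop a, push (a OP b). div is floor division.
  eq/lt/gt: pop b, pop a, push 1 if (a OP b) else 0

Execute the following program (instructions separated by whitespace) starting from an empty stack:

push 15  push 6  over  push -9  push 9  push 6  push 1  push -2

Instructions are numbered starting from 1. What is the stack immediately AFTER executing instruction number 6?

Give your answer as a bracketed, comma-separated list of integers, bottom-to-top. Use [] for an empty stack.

Answer: [15, 6, 15, -9, 9, 6]

Derivation:
Step 1 ('push 15'): [15]
Step 2 ('push 6'): [15, 6]
Step 3 ('over'): [15, 6, 15]
Step 4 ('push -9'): [15, 6, 15, -9]
Step 5 ('push 9'): [15, 6, 15, -9, 9]
Step 6 ('push 6'): [15, 6, 15, -9, 9, 6]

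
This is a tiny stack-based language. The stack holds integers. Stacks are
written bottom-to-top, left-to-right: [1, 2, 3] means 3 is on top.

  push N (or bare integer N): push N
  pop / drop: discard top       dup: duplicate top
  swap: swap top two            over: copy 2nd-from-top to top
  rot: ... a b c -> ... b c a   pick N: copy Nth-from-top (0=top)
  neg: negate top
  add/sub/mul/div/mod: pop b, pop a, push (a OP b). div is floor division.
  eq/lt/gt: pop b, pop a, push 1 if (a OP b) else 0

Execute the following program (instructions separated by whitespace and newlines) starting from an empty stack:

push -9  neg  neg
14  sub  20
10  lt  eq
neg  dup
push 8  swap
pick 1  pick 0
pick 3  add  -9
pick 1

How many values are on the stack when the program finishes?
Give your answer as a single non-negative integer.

Answer: 7

Derivation:
After 'push -9': stack = [-9] (depth 1)
After 'neg': stack = [9] (depth 1)
After 'neg': stack = [-9] (depth 1)
After 'push 14': stack = [-9, 14] (depth 2)
After 'sub': stack = [-23] (depth 1)
After 'push 20': stack = [-23, 20] (depth 2)
After 'push 10': stack = [-23, 20, 10] (depth 3)
After 'lt': stack = [-23, 0] (depth 2)
After 'eq': stack = [0] (depth 1)
After 'neg': stack = [0] (depth 1)
After 'dup': stack = [0, 0] (depth 2)
After 'push 8': stack = [0, 0, 8] (depth 3)
After 'swap': stack = [0, 8, 0] (depth 3)
After 'pick 1': stack = [0, 8, 0, 8] (depth 4)
After 'pick 0': stack = [0, 8, 0, 8, 8] (depth 5)
After 'pick 3': stack = [0, 8, 0, 8, 8, 8] (depth 6)
After 'add': stack = [0, 8, 0, 8, 16] (depth 5)
After 'push -9': stack = [0, 8, 0, 8, 16, -9] (depth 6)
After 'pick 1': stack = [0, 8, 0, 8, 16, -9, 16] (depth 7)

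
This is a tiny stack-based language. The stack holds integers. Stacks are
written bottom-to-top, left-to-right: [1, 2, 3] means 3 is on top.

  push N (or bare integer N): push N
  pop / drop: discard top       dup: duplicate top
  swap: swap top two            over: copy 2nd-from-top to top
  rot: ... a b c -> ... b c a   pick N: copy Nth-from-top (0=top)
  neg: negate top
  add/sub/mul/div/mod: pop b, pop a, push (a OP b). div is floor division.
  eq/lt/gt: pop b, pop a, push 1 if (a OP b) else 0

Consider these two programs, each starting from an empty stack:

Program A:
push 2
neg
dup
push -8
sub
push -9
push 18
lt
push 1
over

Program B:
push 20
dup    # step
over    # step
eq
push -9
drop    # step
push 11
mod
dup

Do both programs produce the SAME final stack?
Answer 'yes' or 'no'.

Answer: no

Derivation:
Program A trace:
  After 'push 2': [2]
  After 'neg': [-2]
  After 'dup': [-2, -2]
  After 'push -8': [-2, -2, -8]
  After 'sub': [-2, 6]
  After 'push -9': [-2, 6, -9]
  After 'push 18': [-2, 6, -9, 18]
  After 'lt': [-2, 6, 1]
  After 'push 1': [-2, 6, 1, 1]
  After 'over': [-2, 6, 1, 1, 1]
Program A final stack: [-2, 6, 1, 1, 1]

Program B trace:
  After 'push 20': [20]
  After 'dup': [20, 20]
  After 'over': [20, 20, 20]
  After 'eq': [20, 1]
  After 'push -9': [20, 1, -9]
  After 'drop': [20, 1]
  After 'push 11': [20, 1, 11]
  After 'mod': [20, 1]
  After 'dup': [20, 1, 1]
Program B final stack: [20, 1, 1]
Same: no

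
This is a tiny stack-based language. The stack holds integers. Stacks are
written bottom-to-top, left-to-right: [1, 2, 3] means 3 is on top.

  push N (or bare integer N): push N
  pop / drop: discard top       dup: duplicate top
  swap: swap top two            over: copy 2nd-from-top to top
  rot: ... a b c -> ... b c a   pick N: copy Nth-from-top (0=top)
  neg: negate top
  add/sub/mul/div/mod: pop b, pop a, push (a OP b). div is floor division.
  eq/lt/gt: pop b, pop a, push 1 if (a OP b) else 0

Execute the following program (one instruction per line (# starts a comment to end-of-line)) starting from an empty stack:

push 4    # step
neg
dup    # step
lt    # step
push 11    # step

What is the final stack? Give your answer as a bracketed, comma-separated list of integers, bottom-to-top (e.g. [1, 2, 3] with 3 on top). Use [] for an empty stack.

After 'push 4': [4]
After 'neg': [-4]
After 'dup': [-4, -4]
After 'lt': [0]
After 'push 11': [0, 11]

Answer: [0, 11]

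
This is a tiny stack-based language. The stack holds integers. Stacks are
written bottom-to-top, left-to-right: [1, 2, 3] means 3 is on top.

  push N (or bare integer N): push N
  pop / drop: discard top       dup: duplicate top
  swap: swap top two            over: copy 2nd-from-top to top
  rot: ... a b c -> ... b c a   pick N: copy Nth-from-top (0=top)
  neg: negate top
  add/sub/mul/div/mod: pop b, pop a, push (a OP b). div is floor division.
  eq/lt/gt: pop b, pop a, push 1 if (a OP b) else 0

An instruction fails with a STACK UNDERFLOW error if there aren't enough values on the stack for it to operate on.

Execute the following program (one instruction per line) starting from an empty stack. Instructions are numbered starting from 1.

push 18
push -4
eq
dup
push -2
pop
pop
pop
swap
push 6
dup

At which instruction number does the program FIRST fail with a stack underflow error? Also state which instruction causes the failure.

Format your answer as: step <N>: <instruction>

Step 1 ('push 18'): stack = [18], depth = 1
Step 2 ('push -4'): stack = [18, -4], depth = 2
Step 3 ('eq'): stack = [0], depth = 1
Step 4 ('dup'): stack = [0, 0], depth = 2
Step 5 ('push -2'): stack = [0, 0, -2], depth = 3
Step 6 ('pop'): stack = [0, 0], depth = 2
Step 7 ('pop'): stack = [0], depth = 1
Step 8 ('pop'): stack = [], depth = 0
Step 9 ('swap'): needs 2 value(s) but depth is 0 — STACK UNDERFLOW

Answer: step 9: swap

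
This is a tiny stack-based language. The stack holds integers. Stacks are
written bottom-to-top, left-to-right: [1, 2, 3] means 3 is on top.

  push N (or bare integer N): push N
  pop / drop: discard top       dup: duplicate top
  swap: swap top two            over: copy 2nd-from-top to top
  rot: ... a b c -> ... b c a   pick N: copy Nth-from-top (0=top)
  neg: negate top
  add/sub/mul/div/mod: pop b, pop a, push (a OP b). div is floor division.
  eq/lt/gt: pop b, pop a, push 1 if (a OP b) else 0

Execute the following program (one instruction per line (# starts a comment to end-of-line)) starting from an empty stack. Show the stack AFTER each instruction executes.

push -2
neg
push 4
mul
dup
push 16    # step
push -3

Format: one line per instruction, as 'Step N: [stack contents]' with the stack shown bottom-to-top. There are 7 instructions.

Step 1: [-2]
Step 2: [2]
Step 3: [2, 4]
Step 4: [8]
Step 5: [8, 8]
Step 6: [8, 8, 16]
Step 7: [8, 8, 16, -3]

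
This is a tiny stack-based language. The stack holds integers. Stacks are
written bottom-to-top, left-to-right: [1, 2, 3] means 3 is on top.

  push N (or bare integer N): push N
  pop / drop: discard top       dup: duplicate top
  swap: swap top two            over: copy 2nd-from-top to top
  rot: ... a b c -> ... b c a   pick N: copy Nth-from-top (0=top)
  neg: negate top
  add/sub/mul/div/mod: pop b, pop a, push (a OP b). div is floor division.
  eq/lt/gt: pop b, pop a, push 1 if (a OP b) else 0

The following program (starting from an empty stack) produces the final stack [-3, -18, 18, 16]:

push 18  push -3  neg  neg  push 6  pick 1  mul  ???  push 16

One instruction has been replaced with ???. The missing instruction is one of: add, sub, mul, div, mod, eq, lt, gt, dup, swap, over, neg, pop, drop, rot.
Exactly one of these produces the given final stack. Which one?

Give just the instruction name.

Answer: rot

Derivation:
Stack before ???: [18, -3, -18]
Stack after ???:  [-3, -18, 18]
The instruction that transforms [18, -3, -18] -> [-3, -18, 18] is: rot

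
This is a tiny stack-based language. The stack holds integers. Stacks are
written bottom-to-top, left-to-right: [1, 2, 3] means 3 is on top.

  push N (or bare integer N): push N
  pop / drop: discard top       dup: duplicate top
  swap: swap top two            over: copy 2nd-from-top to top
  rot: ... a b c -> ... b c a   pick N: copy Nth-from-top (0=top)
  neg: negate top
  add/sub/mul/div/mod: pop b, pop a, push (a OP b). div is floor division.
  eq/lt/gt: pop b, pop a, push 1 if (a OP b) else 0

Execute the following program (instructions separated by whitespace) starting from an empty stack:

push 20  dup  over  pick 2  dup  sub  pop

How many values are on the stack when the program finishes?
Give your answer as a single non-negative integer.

After 'push 20': stack = [20] (depth 1)
After 'dup': stack = [20, 20] (depth 2)
After 'over': stack = [20, 20, 20] (depth 3)
After 'pick 2': stack = [20, 20, 20, 20] (depth 4)
After 'dup': stack = [20, 20, 20, 20, 20] (depth 5)
After 'sub': stack = [20, 20, 20, 0] (depth 4)
After 'pop': stack = [20, 20, 20] (depth 3)

Answer: 3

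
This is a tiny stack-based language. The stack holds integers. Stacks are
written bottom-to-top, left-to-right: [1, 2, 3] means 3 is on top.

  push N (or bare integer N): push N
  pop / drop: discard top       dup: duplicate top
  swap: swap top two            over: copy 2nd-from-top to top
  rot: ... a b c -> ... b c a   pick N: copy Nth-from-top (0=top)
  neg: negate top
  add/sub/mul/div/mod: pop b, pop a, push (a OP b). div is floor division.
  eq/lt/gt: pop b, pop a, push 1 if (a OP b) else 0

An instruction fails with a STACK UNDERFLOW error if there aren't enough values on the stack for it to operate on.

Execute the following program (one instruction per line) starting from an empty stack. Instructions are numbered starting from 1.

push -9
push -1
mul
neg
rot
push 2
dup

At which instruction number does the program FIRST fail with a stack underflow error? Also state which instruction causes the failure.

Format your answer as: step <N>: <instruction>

Answer: step 5: rot

Derivation:
Step 1 ('push -9'): stack = [-9], depth = 1
Step 2 ('push -1'): stack = [-9, -1], depth = 2
Step 3 ('mul'): stack = [9], depth = 1
Step 4 ('neg'): stack = [-9], depth = 1
Step 5 ('rot'): needs 3 value(s) but depth is 1 — STACK UNDERFLOW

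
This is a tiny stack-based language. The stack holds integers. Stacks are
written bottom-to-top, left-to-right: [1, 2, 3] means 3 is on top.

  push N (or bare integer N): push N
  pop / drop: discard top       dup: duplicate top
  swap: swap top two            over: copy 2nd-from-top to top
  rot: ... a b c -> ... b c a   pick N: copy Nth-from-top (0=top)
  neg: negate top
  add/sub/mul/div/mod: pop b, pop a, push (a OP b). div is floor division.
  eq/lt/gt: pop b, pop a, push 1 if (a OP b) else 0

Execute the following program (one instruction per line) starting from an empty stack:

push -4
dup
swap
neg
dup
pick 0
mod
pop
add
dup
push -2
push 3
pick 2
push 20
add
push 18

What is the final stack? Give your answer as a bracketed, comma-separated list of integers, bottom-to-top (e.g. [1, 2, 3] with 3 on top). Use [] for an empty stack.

Answer: [0, 0, -2, 3, 20, 18]

Derivation:
After 'push -4': [-4]
After 'dup': [-4, -4]
After 'swap': [-4, -4]
After 'neg': [-4, 4]
After 'dup': [-4, 4, 4]
After 'pick 0': [-4, 4, 4, 4]
After 'mod': [-4, 4, 0]
After 'pop': [-4, 4]
After 'add': [0]
After 'dup': [0, 0]
After 'push -2': [0, 0, -2]
After 'push 3': [0, 0, -2, 3]
After 'pick 2': [0, 0, -2, 3, 0]
After 'push 20': [0, 0, -2, 3, 0, 20]
After 'add': [0, 0, -2, 3, 20]
After 'push 18': [0, 0, -2, 3, 20, 18]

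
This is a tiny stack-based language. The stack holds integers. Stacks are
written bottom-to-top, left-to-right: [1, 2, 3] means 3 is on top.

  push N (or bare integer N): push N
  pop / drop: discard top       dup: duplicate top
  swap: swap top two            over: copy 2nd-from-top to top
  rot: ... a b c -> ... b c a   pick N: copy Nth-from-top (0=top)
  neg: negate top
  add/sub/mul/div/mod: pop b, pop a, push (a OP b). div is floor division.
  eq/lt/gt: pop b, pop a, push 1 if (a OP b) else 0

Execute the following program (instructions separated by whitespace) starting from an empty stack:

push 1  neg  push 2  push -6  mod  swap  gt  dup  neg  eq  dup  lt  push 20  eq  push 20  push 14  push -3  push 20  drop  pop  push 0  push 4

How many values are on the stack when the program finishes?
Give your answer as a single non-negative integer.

After 'push 1': stack = [1] (depth 1)
After 'neg': stack = [-1] (depth 1)
After 'push 2': stack = [-1, 2] (depth 2)
After 'push -6': stack = [-1, 2, -6] (depth 3)
After 'mod': stack = [-1, -4] (depth 2)
After 'swap': stack = [-4, -1] (depth 2)
After 'gt': stack = [0] (depth 1)
After 'dup': stack = [0, 0] (depth 2)
After 'neg': stack = [0, 0] (depth 2)
After 'eq': stack = [1] (depth 1)
  ...
After 'push 20': stack = [0, 20] (depth 2)
After 'eq': stack = [0] (depth 1)
After 'push 20': stack = [0, 20] (depth 2)
After 'push 14': stack = [0, 20, 14] (depth 3)
After 'push -3': stack = [0, 20, 14, -3] (depth 4)
After 'push 20': stack = [0, 20, 14, -3, 20] (depth 5)
After 'drop': stack = [0, 20, 14, -3] (depth 4)
After 'pop': stack = [0, 20, 14] (depth 3)
After 'push 0': stack = [0, 20, 14, 0] (depth 4)
After 'push 4': stack = [0, 20, 14, 0, 4] (depth 5)

Answer: 5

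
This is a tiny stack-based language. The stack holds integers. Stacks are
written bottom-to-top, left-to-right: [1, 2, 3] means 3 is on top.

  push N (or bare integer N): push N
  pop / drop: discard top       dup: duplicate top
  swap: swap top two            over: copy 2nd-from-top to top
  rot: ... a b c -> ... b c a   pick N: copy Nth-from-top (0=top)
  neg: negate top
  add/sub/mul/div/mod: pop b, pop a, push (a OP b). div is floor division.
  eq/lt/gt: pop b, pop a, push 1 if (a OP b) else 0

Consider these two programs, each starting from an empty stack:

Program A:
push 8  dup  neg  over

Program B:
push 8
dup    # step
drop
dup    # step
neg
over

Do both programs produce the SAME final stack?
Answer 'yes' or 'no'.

Program A trace:
  After 'push 8': [8]
  After 'dup': [8, 8]
  After 'neg': [8, -8]
  After 'over': [8, -8, 8]
Program A final stack: [8, -8, 8]

Program B trace:
  After 'push 8': [8]
  After 'dup': [8, 8]
  After 'drop': [8]
  After 'dup': [8, 8]
  After 'neg': [8, -8]
  After 'over': [8, -8, 8]
Program B final stack: [8, -8, 8]
Same: yes

Answer: yes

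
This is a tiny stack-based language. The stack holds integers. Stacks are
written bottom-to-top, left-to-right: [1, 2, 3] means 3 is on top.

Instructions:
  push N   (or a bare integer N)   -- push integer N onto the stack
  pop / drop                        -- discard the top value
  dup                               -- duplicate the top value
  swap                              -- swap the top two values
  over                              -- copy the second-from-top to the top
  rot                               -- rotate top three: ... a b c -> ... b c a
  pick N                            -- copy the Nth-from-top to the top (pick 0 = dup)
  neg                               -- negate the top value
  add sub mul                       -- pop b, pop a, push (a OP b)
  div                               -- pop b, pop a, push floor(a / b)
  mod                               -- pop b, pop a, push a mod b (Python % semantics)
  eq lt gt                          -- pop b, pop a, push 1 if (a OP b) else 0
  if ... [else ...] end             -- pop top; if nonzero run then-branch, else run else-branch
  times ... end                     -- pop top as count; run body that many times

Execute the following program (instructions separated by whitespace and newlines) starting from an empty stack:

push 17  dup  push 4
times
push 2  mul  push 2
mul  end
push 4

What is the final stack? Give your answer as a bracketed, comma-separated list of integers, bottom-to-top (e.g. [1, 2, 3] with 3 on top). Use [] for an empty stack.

After 'push 17': [17]
After 'dup': [17, 17]
After 'push 4': [17, 17, 4]
After 'times': [17, 17]
After 'push 2': [17, 17, 2]
After 'mul': [17, 34]
After 'push 2': [17, 34, 2]
After 'mul': [17, 68]
After 'push 2': [17, 68, 2]
After 'mul': [17, 136]
After 'push 2': [17, 136, 2]
After 'mul': [17, 272]
After 'push 2': [17, 272, 2]
After 'mul': [17, 544]
After 'push 2': [17, 544, 2]
After 'mul': [17, 1088]
After 'push 2': [17, 1088, 2]
After 'mul': [17, 2176]
After 'push 2': [17, 2176, 2]
After 'mul': [17, 4352]
After 'push 4': [17, 4352, 4]

Answer: [17, 4352, 4]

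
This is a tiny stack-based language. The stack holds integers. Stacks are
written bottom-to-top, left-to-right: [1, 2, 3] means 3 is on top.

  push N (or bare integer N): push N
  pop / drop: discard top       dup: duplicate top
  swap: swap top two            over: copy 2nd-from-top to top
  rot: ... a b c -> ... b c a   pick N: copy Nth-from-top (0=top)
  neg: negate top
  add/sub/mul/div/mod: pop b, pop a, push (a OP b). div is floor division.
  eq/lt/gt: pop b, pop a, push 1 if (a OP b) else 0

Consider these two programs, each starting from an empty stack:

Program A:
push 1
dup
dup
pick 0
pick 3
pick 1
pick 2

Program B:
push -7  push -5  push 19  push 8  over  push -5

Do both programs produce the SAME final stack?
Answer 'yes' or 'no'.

Answer: no

Derivation:
Program A trace:
  After 'push 1': [1]
  After 'dup': [1, 1]
  After 'dup': [1, 1, 1]
  After 'pick 0': [1, 1, 1, 1]
  After 'pick 3': [1, 1, 1, 1, 1]
  After 'pick 1': [1, 1, 1, 1, 1, 1]
  After 'pick 2': [1, 1, 1, 1, 1, 1, 1]
Program A final stack: [1, 1, 1, 1, 1, 1, 1]

Program B trace:
  After 'push -7': [-7]
  After 'push -5': [-7, -5]
  After 'push 19': [-7, -5, 19]
  After 'push 8': [-7, -5, 19, 8]
  After 'over': [-7, -5, 19, 8, 19]
  After 'push -5': [-7, -5, 19, 8, 19, -5]
Program B final stack: [-7, -5, 19, 8, 19, -5]
Same: no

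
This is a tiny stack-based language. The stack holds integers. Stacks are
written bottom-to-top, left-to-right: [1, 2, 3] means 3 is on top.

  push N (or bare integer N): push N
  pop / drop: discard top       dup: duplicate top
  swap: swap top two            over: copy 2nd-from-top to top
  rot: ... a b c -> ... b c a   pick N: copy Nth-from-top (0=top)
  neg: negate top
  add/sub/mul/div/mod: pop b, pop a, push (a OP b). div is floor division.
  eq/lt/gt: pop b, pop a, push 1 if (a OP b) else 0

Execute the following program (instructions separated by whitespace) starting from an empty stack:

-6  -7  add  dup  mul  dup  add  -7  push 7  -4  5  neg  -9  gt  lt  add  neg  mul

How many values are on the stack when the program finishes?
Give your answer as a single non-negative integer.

After 'push -6': stack = [-6] (depth 1)
After 'push -7': stack = [-6, -7] (depth 2)
After 'add': stack = [-13] (depth 1)
After 'dup': stack = [-13, -13] (depth 2)
After 'mul': stack = [169] (depth 1)
After 'dup': stack = [169, 169] (depth 2)
After 'add': stack = [338] (depth 1)
After 'push -7': stack = [338, -7] (depth 2)
After 'push 7': stack = [338, -7, 7] (depth 3)
After 'push -4': stack = [338, -7, 7, -4] (depth 4)
After 'push 5': stack = [338, -7, 7, -4, 5] (depth 5)
After 'neg': stack = [338, -7, 7, -4, -5] (depth 5)
After 'push -9': stack = [338, -7, 7, -4, -5, -9] (depth 6)
After 'gt': stack = [338, -7, 7, -4, 1] (depth 5)
After 'lt': stack = [338, -7, 7, 1] (depth 4)
After 'add': stack = [338, -7, 8] (depth 3)
After 'neg': stack = [338, -7, -8] (depth 3)
After 'mul': stack = [338, 56] (depth 2)

Answer: 2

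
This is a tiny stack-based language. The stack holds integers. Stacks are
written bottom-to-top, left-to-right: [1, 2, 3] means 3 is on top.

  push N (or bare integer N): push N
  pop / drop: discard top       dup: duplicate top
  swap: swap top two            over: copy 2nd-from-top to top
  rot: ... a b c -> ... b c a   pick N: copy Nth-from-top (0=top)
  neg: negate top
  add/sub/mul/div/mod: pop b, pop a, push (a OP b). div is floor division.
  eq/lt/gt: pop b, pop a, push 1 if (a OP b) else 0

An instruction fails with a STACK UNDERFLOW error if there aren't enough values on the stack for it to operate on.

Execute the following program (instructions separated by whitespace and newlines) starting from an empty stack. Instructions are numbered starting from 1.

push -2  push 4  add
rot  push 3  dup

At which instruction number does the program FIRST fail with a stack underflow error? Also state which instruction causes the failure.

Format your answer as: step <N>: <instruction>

Answer: step 4: rot

Derivation:
Step 1 ('push -2'): stack = [-2], depth = 1
Step 2 ('push 4'): stack = [-2, 4], depth = 2
Step 3 ('add'): stack = [2], depth = 1
Step 4 ('rot'): needs 3 value(s) but depth is 1 — STACK UNDERFLOW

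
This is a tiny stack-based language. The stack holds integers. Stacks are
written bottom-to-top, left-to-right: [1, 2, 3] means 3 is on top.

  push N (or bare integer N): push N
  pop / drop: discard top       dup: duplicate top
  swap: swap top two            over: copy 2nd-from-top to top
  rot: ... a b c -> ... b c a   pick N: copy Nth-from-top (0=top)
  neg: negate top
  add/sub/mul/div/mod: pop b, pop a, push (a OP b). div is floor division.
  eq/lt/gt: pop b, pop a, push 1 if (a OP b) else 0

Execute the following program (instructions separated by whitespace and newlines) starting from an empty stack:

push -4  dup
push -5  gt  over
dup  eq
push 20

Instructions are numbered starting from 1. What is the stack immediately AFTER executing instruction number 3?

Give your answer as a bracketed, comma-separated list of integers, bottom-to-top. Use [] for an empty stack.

Step 1 ('push -4'): [-4]
Step 2 ('dup'): [-4, -4]
Step 3 ('push -5'): [-4, -4, -5]

Answer: [-4, -4, -5]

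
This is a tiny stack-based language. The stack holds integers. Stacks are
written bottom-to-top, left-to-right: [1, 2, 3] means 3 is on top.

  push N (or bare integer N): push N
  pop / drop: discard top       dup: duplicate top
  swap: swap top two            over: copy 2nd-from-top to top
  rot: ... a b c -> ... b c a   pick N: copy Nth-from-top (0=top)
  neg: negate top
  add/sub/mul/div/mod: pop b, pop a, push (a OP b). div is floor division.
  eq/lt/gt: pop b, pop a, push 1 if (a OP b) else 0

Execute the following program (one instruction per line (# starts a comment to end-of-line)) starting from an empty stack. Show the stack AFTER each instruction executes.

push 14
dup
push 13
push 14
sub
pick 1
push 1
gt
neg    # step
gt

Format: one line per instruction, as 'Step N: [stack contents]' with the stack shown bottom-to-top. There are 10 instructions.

Step 1: [14]
Step 2: [14, 14]
Step 3: [14, 14, 13]
Step 4: [14, 14, 13, 14]
Step 5: [14, 14, -1]
Step 6: [14, 14, -1, 14]
Step 7: [14, 14, -1, 14, 1]
Step 8: [14, 14, -1, 1]
Step 9: [14, 14, -1, -1]
Step 10: [14, 14, 0]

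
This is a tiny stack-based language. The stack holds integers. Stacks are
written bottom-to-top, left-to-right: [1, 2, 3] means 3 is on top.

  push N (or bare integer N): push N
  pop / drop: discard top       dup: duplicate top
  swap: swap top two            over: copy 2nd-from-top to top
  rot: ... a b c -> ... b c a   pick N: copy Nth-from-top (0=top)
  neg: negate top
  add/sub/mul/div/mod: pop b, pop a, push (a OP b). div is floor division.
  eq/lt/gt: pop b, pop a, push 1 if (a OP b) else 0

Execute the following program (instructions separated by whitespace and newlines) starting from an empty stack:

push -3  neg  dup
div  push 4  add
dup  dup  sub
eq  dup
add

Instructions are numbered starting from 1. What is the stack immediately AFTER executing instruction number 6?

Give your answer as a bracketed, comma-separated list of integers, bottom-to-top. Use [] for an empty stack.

Step 1 ('push -3'): [-3]
Step 2 ('neg'): [3]
Step 3 ('dup'): [3, 3]
Step 4 ('div'): [1]
Step 5 ('push 4'): [1, 4]
Step 6 ('add'): [5]

Answer: [5]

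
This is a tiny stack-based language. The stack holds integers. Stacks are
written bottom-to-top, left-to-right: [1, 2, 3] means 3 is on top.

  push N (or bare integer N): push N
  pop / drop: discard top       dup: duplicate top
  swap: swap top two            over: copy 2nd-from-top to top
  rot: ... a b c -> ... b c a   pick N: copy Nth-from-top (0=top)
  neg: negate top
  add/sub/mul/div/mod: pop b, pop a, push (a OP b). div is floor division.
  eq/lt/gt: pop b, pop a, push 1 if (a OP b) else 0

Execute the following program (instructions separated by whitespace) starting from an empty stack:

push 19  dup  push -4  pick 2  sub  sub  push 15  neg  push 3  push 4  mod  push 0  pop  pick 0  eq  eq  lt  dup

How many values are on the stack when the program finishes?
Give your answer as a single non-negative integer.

After 'push 19': stack = [19] (depth 1)
After 'dup': stack = [19, 19] (depth 2)
After 'push -4': stack = [19, 19, -4] (depth 3)
After 'pick 2': stack = [19, 19, -4, 19] (depth 4)
After 'sub': stack = [19, 19, -23] (depth 3)
After 'sub': stack = [19, 42] (depth 2)
After 'push 15': stack = [19, 42, 15] (depth 3)
After 'neg': stack = [19, 42, -15] (depth 3)
After 'push 3': stack = [19, 42, -15, 3] (depth 4)
After 'push 4': stack = [19, 42, -15, 3, 4] (depth 5)
After 'mod': stack = [19, 42, -15, 3] (depth 4)
After 'push 0': stack = [19, 42, -15, 3, 0] (depth 5)
After 'pop': stack = [19, 42, -15, 3] (depth 4)
After 'pick 0': stack = [19, 42, -15, 3, 3] (depth 5)
After 'eq': stack = [19, 42, -15, 1] (depth 4)
After 'eq': stack = [19, 42, 0] (depth 3)
After 'lt': stack = [19, 0] (depth 2)
After 'dup': stack = [19, 0, 0] (depth 3)

Answer: 3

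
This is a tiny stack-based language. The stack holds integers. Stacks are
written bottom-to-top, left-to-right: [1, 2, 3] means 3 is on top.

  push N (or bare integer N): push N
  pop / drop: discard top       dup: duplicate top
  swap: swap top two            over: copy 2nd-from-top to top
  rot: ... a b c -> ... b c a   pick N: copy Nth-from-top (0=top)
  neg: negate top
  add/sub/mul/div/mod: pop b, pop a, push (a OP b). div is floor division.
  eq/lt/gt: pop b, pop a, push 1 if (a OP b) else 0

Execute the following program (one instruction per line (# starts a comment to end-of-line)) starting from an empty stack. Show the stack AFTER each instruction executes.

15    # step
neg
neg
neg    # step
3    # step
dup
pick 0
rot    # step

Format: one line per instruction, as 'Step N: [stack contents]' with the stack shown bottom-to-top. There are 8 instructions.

Step 1: [15]
Step 2: [-15]
Step 3: [15]
Step 4: [-15]
Step 5: [-15, 3]
Step 6: [-15, 3, 3]
Step 7: [-15, 3, 3, 3]
Step 8: [-15, 3, 3, 3]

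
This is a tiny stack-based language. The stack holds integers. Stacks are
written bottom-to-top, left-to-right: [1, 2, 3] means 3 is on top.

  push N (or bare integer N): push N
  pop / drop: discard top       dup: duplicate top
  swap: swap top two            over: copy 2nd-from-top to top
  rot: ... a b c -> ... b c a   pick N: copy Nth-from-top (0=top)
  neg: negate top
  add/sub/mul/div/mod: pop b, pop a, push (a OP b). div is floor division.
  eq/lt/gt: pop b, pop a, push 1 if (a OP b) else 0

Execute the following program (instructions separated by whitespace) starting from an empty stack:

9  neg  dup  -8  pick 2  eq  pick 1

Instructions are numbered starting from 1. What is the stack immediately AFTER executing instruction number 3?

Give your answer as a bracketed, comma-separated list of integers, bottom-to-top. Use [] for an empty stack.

Answer: [-9, -9]

Derivation:
Step 1 ('9'): [9]
Step 2 ('neg'): [-9]
Step 3 ('dup'): [-9, -9]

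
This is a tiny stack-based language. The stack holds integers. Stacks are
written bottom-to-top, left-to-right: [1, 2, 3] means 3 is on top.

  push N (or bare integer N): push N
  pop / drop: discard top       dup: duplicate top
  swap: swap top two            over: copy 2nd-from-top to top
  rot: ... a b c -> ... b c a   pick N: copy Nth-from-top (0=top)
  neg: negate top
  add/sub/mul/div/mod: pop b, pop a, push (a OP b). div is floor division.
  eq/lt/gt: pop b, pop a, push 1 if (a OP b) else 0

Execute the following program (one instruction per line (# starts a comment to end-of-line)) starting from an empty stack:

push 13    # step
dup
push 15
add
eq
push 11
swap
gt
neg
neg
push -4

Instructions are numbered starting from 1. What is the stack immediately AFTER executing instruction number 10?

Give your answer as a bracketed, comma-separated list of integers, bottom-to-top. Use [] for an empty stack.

Step 1 ('push 13'): [13]
Step 2 ('dup'): [13, 13]
Step 3 ('push 15'): [13, 13, 15]
Step 4 ('add'): [13, 28]
Step 5 ('eq'): [0]
Step 6 ('push 11'): [0, 11]
Step 7 ('swap'): [11, 0]
Step 8 ('gt'): [1]
Step 9 ('neg'): [-1]
Step 10 ('neg'): [1]

Answer: [1]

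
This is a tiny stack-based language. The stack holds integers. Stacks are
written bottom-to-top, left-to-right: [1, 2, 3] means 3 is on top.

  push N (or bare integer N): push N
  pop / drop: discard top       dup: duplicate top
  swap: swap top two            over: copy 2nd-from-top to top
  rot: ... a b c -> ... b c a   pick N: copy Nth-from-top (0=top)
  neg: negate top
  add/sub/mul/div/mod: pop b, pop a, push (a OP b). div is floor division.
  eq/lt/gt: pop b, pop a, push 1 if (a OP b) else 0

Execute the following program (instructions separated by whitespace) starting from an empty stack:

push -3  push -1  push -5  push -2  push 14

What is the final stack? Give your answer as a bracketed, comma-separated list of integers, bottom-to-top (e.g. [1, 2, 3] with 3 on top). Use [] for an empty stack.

After 'push -3': [-3]
After 'push -1': [-3, -1]
After 'push -5': [-3, -1, -5]
After 'push -2': [-3, -1, -5, -2]
After 'push 14': [-3, -1, -5, -2, 14]

Answer: [-3, -1, -5, -2, 14]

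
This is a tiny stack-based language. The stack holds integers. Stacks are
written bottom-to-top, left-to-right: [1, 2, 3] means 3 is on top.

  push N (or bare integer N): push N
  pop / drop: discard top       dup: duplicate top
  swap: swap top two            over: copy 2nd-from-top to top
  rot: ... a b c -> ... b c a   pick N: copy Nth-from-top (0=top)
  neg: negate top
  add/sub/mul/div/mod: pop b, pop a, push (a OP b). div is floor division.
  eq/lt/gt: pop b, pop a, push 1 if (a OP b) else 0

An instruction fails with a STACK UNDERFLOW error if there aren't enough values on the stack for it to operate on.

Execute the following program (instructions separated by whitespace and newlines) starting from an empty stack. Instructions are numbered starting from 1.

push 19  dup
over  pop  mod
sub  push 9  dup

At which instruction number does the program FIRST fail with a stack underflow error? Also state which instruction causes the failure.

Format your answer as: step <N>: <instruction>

Answer: step 6: sub

Derivation:
Step 1 ('push 19'): stack = [19], depth = 1
Step 2 ('dup'): stack = [19, 19], depth = 2
Step 3 ('over'): stack = [19, 19, 19], depth = 3
Step 4 ('pop'): stack = [19, 19], depth = 2
Step 5 ('mod'): stack = [0], depth = 1
Step 6 ('sub'): needs 2 value(s) but depth is 1 — STACK UNDERFLOW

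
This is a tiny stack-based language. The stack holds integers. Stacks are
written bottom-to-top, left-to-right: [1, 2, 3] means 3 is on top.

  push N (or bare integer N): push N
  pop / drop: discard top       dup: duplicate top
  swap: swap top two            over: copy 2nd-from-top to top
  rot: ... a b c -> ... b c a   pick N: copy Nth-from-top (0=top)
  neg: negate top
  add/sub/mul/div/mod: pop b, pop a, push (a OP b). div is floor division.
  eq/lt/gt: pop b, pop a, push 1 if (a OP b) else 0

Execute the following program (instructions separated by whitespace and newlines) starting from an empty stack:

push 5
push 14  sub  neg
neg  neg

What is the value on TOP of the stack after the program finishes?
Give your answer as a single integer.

Answer: 9

Derivation:
After 'push 5': [5]
After 'push 14': [5, 14]
After 'sub': [-9]
After 'neg': [9]
After 'neg': [-9]
After 'neg': [9]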